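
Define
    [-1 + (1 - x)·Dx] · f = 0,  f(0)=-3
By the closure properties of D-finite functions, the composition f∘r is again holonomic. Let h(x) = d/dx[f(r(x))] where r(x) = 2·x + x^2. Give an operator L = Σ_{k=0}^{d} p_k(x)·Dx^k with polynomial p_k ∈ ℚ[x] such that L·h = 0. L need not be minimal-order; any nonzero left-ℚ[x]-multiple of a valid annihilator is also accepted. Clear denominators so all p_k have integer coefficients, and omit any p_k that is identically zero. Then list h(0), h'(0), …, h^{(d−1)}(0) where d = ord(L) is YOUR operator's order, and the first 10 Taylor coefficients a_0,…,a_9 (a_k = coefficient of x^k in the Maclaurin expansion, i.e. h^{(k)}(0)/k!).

f: a_k = -3, -3, -3, -3, -3, -3, -3, -3, -3, -3, …
h₀=f(r): pull back L_f along r ⇒ L₀.
h=h₀': d/dx-closure on L₀ ⇒ L.
L = (5 + 6·x + 3·x^2) + (-1 + x + 3·x^2 + x^3)·Dx  (order 1).
h: a_k = -6, -30, -108, -348, -1050, -3042, -8568, -23640, -64206, -172230, …
ICs: h(0) = -6.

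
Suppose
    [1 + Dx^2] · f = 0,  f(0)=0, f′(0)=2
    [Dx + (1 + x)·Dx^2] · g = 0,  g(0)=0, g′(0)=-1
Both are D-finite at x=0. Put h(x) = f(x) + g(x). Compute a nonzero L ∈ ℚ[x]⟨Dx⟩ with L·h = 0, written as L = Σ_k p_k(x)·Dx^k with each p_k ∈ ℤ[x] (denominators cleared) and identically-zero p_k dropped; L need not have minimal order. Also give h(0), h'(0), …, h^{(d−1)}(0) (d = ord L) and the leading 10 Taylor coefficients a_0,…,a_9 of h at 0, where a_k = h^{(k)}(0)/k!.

L = (7 + 2·x + x^2)·Dx + (3 + 5·x + 3·x^2 + x^3)·Dx^2 + (7 + 2·x + x^2)·Dx^3 + (3 + 5·x + 3·x^2 + x^3)·Dx^4  (order 4).
h: a_k = 0, 1, 1/2, -2/3, 1/4, -11/60, 1/6, -361/2520, 1/8, -20159/181440, …
ICs: h(0) = 0, h′(0) = 1, h′′(0) = 1, h′′′(0) = -4.

f: a_k = 0, 2, 0, -1/3, 0, 1/60, 0, -1/2520, 0, 1/181440, …
g: a_k = 0, -1, 1/2, -1/3, 1/4, -1/5, 1/6, -1/7, 1/8, -1/9, …
h₀=f+g: left-lcm gives L₀, ord ≤ 4.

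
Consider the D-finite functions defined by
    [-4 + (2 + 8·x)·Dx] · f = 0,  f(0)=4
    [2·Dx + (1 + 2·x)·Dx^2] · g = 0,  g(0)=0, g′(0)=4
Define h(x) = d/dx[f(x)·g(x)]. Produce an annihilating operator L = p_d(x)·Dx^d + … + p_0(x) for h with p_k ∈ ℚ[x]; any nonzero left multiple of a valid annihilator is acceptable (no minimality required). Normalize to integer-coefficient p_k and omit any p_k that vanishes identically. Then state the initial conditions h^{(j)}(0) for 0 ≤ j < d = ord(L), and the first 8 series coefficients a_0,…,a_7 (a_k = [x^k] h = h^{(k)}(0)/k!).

f: a_k = 4, 8, -8, 16, -40, 112, -336, 1056, …
g: a_k = 0, 4, -4, 16/3, -8, 64/5, -64/3, 256/7, …
Sym-product of L_f,L_g gives L₀ (≤ ord 2).
Derive L from L₀ (diff closure).
L = (2 + 16·x + 8·x^2) + (7 + 54·x + 120·x^2 + 64·x^3)·Dx + (1 + 11·x + 42·x^2 + 64·x^3 + 32·x^4)·Dx^2  (order 2).
h: a_k = 16, 32, -128, 1280/3, -4192/3, 23232/5, -79104/5, 1931264/35, …
ICs: h(0) = 16, h′(0) = 32.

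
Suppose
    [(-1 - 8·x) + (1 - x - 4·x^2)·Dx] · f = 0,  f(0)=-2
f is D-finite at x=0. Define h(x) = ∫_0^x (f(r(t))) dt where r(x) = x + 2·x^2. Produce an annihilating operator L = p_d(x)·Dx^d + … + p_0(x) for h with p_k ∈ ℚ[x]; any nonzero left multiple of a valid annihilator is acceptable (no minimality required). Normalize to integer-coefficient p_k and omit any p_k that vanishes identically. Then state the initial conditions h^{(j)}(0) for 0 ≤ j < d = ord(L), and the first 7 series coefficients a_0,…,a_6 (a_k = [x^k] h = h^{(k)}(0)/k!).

f: a_k = -2, -2, -10, -18, -58, -130, -362, …
L₀ from L_f via x↦r, Dx↦r'^{-1}Dx.
∫: right-multiply L₀ by Dx.
L = (1 + 12·x + 48·x^2 + 64·x^3)·Dx + (-1 + x + 6·x^2 + 16·x^3 + 16·x^4)·Dx^2  (order 2).
h: a_k = 0, -2, -1, -14/3, -29/2, -206/5, -135, …
ICs: h(0) = 0, h′(0) = -2.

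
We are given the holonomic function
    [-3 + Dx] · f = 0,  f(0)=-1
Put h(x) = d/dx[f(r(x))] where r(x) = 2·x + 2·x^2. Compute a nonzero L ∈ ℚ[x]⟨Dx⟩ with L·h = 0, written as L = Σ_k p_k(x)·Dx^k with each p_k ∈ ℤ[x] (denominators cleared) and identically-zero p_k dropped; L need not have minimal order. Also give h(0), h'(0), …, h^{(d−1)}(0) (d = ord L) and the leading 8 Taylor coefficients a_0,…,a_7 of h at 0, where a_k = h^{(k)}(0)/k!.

f: a_k = -1, -3, -9/2, -9/2, -27/8, -81/40, -81/80, -243/560, …
Change of var in L_f (x↦r) gives L₀.
Derive L from L₀ (diff closure).
L = (8 + 24·x + 24·x^2) + (-1 - 2·x)·Dx  (order 1).
h: a_k = -6, -48, -216, -720, -1944, -22464/5, -45792/5, -589248/35, …
ICs: h(0) = -6.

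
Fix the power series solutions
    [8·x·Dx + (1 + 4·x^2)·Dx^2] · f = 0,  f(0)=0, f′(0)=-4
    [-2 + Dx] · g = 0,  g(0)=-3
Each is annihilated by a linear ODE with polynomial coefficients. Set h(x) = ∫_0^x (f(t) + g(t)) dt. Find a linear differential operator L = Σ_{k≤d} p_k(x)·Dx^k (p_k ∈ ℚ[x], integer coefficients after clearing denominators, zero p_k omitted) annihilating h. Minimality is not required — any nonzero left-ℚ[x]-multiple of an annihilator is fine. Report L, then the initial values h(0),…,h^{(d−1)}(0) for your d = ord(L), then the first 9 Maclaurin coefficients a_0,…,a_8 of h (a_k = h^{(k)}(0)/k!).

f: a_k = 0, -4, 0, 16/3, 0, -64/5, 0, 256/7, 0, …
g: a_k = -3, -6, -6, -4, -2, -4/5, -4/15, -8/105, -2/105, …
L₀ := lclm(L_f,L_g); ord L₀ ≤ 2+1.
h=∫h₀ ⇒ L = L₀·Dx.
L = (8 - 32·x - 32·x^2)·Dx^2 + (-6 + 12·x + 8·x^2 - 16·x^3)·Dx^3 + (1 + 2·x + 4·x^2 + 8·x^3)·Dx^4  (order 4).
h: a_k = 0, -3, -5, -2, 1/3, -2/5, -34/15, -4/105, 479/105, …
ICs: h(0) = 0, h′(0) = -3, h′′(0) = -10, h′′′(0) = -12.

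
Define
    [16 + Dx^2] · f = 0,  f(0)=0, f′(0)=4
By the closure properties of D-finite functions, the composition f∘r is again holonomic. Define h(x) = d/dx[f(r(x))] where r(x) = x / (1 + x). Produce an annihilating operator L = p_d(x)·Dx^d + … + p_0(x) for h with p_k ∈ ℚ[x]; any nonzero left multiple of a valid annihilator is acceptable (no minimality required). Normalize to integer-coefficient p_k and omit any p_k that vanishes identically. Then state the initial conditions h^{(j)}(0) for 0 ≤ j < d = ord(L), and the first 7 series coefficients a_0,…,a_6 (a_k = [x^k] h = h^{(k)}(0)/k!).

f: a_k = 0, 4, 0, -32/3, 0, 128/15, 0, …
h₀=f(r): pull back L_f along r ⇒ L₀.
h=h₀': d/dx-closure on L₀ ⇒ L.
L = (22 + 12·x + 6·x^2) + (6 + 18·x + 18·x^2 + 6·x^3)·Dx + (1 + 4·x + 6·x^2 + 4·x^3 + x^4)·Dx^2  (order 2).
h: a_k = 4, -8, -20, 112, -772/3, 360, -9844/45, …
ICs: h(0) = 4, h′(0) = -8.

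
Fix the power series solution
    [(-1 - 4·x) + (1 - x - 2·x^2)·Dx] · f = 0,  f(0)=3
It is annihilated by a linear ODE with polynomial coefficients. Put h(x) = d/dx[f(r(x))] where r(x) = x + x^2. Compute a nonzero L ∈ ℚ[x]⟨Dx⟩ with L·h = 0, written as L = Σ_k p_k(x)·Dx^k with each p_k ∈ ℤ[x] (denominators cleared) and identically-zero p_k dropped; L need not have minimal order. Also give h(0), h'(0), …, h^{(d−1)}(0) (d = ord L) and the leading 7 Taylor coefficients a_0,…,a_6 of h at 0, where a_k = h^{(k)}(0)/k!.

L = (8 + 10·x + 30·x^2 + 40·x^3 + 20·x^4) + (-1 - x + 5·x^2 + 10·x^3 + 10·x^4 + 4·x^5)·Dx  (order 1).
h: a_k = 3, 24, 99, 348, 1200, 3942, 12537, …
ICs: h(0) = 3.

f: a_k = 3, 3, 9, 15, 33, 63, 129, …
Change of var in L_f (x↦r) gives L₀.
Derive L from L₀ (diff closure).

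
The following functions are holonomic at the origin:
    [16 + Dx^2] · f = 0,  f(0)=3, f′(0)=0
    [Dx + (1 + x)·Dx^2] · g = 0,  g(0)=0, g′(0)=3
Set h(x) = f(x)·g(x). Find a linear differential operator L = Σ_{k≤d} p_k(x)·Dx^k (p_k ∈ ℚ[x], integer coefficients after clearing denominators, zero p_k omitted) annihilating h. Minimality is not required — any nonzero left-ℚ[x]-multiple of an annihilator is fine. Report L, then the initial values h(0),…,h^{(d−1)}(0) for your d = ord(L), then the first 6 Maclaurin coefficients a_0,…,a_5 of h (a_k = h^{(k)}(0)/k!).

f: a_k = 3, 0, -24, 0, 32, 0, …
g: a_k = 0, 3, -3/2, 1, -3/4, 3/5, …
f·g: L₀ = L_f ⊗_s L_g, ord ≤ 2·2.
L = (15072 + 62976·x + 97024·x^2 + 65536·x^3 + 16384·x^4) + (1984 + 6080·x + 6144·x^2 + 2048·x^3)·Dx + (1950 + 8000·x + 12192·x^2 + 8192·x^3 + 2048·x^4)·Dx^2 + (124 + 380·x + 384·x^2 + 128·x^3)·Dx^3 + (63 + 254·x + 383·x^2 + 256·x^3 + 64·x^4)·Dx^4  (order 4).
h: a_k = 0, 9, -9/2, -69, 135/4, 369/5, …
ICs: h(0) = 0, h′(0) = 9, h′′(0) = -9, h′′′(0) = -414.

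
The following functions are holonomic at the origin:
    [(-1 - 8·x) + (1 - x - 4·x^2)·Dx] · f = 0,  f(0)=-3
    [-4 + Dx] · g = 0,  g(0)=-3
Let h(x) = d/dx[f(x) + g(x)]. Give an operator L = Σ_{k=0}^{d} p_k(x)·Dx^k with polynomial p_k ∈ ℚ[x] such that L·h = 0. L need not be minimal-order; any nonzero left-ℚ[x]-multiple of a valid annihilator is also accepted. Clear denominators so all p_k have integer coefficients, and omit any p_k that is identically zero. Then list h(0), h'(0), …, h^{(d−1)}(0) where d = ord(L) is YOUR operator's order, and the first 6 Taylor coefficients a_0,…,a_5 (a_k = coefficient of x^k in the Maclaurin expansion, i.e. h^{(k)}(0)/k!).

f: a_k = -3, -3, -15, -27, -87, -195, …
g: a_k = -3, -12, -24, -32, -32, -128/5, …
f+g: L₀ = lclm(L_f,L_g), ord ≤ 1+1.
Differentiate: ansatz ord ≤ ord L₀ ⇒ L.
L = (28 + 848·x + 896·x^2 + 4608·x^3 + 3072·x^4) + (-19 - 192·x - 472·x^2 - 1152·x^3 + 640·x^4 + 1024·x^5)·Dx + (3 - 5·x + 62·x^2 - 352·x^4 - 256·x^5)·Dx^2  (order 2).
h: a_k = -15, -78, -177, -476, -1103, -16802/5, …
ICs: h(0) = -15, h′(0) = -78.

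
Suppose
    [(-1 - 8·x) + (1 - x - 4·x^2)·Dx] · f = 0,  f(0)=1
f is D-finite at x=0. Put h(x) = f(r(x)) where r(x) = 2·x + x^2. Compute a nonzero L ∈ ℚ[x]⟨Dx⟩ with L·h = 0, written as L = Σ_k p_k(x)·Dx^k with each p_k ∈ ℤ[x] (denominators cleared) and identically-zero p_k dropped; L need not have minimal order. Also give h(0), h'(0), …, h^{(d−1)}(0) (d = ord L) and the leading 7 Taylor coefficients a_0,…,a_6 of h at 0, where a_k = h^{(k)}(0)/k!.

L = (2 + 34·x + 48·x^2 + 16·x^3) + (-1 + 2·x + 17·x^2 + 16·x^3 + 4·x^4)·Dx  (order 1).
h: a_k = 1, 2, 21, 92, 577, 3062, 17489, …
ICs: h(0) = 1.

f: a_k = 1, 1, 5, 9, 29, 65, 181, …
Substitute x→r, Dx→(1/r')Dx; clear ⇒ L₀.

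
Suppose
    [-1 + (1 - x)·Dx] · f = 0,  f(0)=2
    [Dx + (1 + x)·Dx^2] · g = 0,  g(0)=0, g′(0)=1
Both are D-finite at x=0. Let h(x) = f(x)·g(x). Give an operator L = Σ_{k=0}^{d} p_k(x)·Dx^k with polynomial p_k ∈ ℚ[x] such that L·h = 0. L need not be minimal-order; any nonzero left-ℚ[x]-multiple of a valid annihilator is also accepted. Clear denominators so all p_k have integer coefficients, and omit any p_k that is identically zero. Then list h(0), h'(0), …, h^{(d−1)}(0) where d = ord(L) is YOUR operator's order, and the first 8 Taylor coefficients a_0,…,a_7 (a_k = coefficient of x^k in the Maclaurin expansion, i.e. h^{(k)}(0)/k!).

L = 1 + (1 + 3·x)·Dx + (-1 + x^2)·Dx^2  (order 2).
h: a_k = 0, 2, 1, 5/3, 7/6, 47/30, 37/30, 319/210, …
ICs: h(0) = 0, h′(0) = 2.

f: a_k = 2, 2, 2, 2, 2, 2, 2, 2, …
g: a_k = 0, 1, -1/2, 1/3, -1/4, 1/5, -1/6, 1/7, …
Sym-product of L_f,L_g gives L₀ (≤ ord 2).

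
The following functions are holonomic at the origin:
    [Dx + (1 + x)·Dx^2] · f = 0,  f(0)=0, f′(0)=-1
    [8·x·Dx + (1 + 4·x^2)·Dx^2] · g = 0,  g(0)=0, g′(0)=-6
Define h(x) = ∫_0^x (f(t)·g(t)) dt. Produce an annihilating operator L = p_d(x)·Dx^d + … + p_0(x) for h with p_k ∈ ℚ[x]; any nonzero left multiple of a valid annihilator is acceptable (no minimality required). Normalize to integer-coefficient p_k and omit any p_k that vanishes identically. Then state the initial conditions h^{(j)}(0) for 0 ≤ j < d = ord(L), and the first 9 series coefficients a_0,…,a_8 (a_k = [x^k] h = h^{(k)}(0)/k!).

f: a_k = 0, -1, 1/2, -1/3, 1/4, -1/5, 1/6, -1/7, 1/8, …
g: a_k = 0, -6, 0, 8, 0, -96/5, 0, 384/7, 0, …
Product ⇒ symmetric product L₀, ord ≤ 4.
h=∫₀ˣh₀: take L = L₀·Dx.
L = (288 + 560·x + 3584·x^2 + 8640·x^3 + 7680·x^4 + 3328·x^5 + 1024·x^7)·Dx^2 + (258 + 1840·x + 6992·x^2 + 19264·x^3 + 29440·x^4 + 23808·x^5 + 8960·x^6 + 3072·x^7 + 3584·x^8)·Dx^3 + (36 + 628·x + 2496·x^2 + 6192·x^3 + 12288·x^4 + 15936·x^5 + 12288·x^6 + 5376·x^7 + 3072·x^8 + 2048·x^9)·Dx^4 + (17 + 66·x + 241·x^2 + 608·x^3 + 1152·x^4 + 1728·x^5 + 2016·x^6 + 1536·x^7 + 768·x^8 + 512·x^9 + 256·x^10)·Dx^5  (order 5).
h: a_k = 0, 0, 0, 2, -3/4, -6/5, 5/12, 38/15, -43/40, …
ICs: h(0) = 0, h′(0) = 0, h′′(0) = 0, h′′′(0) = 12, h′′′′(0) = -18.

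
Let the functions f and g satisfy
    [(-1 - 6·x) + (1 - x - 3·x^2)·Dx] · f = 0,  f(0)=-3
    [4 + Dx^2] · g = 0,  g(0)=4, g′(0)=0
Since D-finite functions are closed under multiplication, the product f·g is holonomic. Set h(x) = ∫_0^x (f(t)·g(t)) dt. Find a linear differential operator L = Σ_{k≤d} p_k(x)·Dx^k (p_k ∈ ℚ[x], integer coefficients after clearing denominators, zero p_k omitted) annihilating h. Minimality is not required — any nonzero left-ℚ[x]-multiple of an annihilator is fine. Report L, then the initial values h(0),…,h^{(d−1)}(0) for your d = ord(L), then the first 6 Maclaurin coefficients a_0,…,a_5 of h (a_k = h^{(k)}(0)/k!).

f: a_k = -3, -3, -12, -21, -57, -120, …
g: a_k = 4, 0, -8, 0, 8/3, 0, …
f·g: L₀ = L_f ⊗_s L_g, ord ≤ 1·2.
Integrate: L := L₀·Dx.
L = (2 + 4·x + 12·x^2)·Dx + (2 + 12·x)·Dx^2 + (-1 + x + 3·x^2)·Dx^3  (order 3).
h: a_k = 0, -12, -6, -8, -15, -28, …
ICs: h(0) = 0, h′(0) = -12, h′′(0) = -12.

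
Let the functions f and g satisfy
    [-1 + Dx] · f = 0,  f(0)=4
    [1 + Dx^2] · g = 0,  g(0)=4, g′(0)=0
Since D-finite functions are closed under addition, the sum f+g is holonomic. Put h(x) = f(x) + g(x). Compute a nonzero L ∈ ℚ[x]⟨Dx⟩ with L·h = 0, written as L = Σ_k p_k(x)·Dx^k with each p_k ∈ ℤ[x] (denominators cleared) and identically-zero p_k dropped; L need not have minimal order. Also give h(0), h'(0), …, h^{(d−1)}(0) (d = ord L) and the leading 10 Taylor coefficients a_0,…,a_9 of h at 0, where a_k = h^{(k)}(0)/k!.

L = -1 + Dx - Dx^2 + Dx^3  (order 3).
h: a_k = 8, 4, 0, 2/3, 1/3, 1/30, 0, 1/1260, 1/5040, 1/90720, …
ICs: h(0) = 8, h′(0) = 4, h′′(0) = 0.

f: a_k = 4, 4, 2, 2/3, 1/6, 1/30, 1/180, 1/1260, 1/10080, 1/90720, …
g: a_k = 4, 0, -2, 0, 1/6, 0, -1/180, 0, 1/10080, 0, …
h₀=f+g: left-lcm gives L₀, ord ≤ 3.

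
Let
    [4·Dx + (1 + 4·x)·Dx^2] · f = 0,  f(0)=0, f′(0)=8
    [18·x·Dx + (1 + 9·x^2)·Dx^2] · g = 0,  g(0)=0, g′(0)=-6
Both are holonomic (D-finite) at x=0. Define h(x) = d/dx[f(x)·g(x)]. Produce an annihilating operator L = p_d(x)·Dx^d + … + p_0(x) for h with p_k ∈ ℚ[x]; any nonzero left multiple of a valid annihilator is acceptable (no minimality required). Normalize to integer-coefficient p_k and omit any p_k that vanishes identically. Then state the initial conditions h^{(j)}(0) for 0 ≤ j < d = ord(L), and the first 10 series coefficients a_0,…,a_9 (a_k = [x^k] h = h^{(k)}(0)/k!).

f: a_k = 0, 8, -16, 128/3, -128, 2048/5, -4096/3, 32768/7, -16384, 524288/9, …
g: a_k = 0, -6, 0, 18, 0, -486/5, 0, 4374/7, 0, -4374, …
h₀=f·g: eliminate ⇒ L₀, order ≤ 2·2.
h₀' ⇒ L via d/dx closure of L₀.
L = (2448 + 17280·x + 76464·x^2 + 518400·x^3 + 1399680·x^4 + 2426112·x^5 + 1679616·x^7) + (452 + 10800·x + 98028·x^2 + 491184·x^3 + 1840320·x^4 + 4339008·x^5 + 6531840·x^6 + 1259712·x^7 + 5878656·x^8)·Dx + (136 + 1912·x + 18576·x^2 + 103608·x^3 + 389448·x^4 + 1100304·x^5 + 2239488·x^6 + 3277584·x^7 + 1259712·x^8 + 3359232·x^9)·Dx^2 + (13 + 176·x + 1234·x^2 + 6048·x^3 + 22833·x^4 + 68688·x^5 + 154224·x^6 + 279936·x^7 + 399492·x^8 + 209952·x^9 + 419904·x^10)·Dx^3  (order 3).
h: a_k = 0, -96, 288, -448, 2400, -74016/5, 260512/5, -794496/5, 23994144/35, -329079776/105, …
ICs: h(0) = 0, h′(0) = -96, h′′(0) = 576.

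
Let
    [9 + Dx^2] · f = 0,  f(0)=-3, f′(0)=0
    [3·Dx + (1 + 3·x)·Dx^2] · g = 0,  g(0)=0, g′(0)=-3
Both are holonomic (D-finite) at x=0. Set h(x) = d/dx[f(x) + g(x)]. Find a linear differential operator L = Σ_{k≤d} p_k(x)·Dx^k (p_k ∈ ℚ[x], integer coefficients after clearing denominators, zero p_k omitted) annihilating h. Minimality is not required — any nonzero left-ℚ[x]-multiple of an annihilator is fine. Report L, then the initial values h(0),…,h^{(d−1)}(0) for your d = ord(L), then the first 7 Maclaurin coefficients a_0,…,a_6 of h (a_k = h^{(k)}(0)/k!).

f: a_k = -3, 0, 27/2, 0, -81/8, 0, 243/80, …
g: a_k = 0, -3, 9/2, -9, 81/4, -243/5, 243/2, …
Sum ⇒ L₀ = lclm(L_f,L_g) in ℚ(x)⟨Dx⟩.
Differentiate: ansatz ord ≤ ord L₀ ⇒ L.
L = (63 + 54·x + 81·x^2) + (9 + 45·x + 81·x^2 + 81·x^3)·Dx + (7 + 6·x + 9·x^2)·Dx^2 + (1 + 5·x + 9·x^2 + 9·x^3)·Dx^3  (order 3).
h: a_k = -3, 36, -27, 81/2, -243, 29889/40, -2187, …
ICs: h(0) = -3, h′(0) = 36, h′′(0) = -54.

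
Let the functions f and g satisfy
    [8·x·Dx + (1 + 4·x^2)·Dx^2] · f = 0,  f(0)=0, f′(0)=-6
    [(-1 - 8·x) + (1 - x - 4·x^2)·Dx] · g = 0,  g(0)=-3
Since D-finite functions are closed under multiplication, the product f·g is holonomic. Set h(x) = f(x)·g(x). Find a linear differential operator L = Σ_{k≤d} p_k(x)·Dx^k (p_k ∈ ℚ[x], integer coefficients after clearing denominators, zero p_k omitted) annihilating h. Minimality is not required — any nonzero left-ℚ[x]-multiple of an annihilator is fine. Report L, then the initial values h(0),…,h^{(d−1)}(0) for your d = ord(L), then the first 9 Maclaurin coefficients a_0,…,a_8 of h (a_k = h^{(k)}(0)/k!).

L = (8 + 8·x + 96·x^2) + (2 + 8·x + 16·x^2 + 96·x^3)·Dx + (-1 + x + 4·x^3 + 16·x^4)·Dx^2  (order 2).
h: a_k = 0, 18, 18, 66, 138, 2298/5, 5058/5, 18798/7, 235614/35, …
ICs: h(0) = 0, h′(0) = 18.

f: a_k = 0, -6, 0, 8, 0, -96/5, 0, 384/7, 0, …
g: a_k = -3, -3, -15, -27, -87, -195, -543, -1323, -3495, …
f·g: L₀ = L_f ⊗_s L_g, ord ≤ 2·1.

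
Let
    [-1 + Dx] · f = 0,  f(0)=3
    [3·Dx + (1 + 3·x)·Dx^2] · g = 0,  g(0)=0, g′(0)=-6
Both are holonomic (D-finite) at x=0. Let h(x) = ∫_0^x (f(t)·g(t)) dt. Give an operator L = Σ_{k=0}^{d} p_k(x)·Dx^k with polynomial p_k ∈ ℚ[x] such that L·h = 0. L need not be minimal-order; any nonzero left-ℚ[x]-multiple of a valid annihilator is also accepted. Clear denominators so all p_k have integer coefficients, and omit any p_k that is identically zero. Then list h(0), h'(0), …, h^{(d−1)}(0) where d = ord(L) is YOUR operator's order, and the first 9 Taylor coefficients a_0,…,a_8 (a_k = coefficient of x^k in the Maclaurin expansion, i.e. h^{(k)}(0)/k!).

L = (-2 + 3·x)·Dx + (1 - 6·x)·Dx^2 + (1 + 3·x)·Dx^3  (order 3).
h: a_k = 0, 0, -9, 3, -9, 78/5, -1289/40, 3921/56, -44561/280, …
ICs: h(0) = 0, h′(0) = 0, h′′(0) = -18.

f: a_k = 3, 3, 3/2, 1/2, 1/8, 1/40, 1/240, 1/1680, 1/13440, …
g: a_k = 0, -6, 9, -18, 81/2, -486/5, 243, -4374/7, 6561/4, …
h₀=f·g: eliminate ⇒ L₀, order ≤ 1·2.
h=∫₀ˣh₀: take L = L₀·Dx.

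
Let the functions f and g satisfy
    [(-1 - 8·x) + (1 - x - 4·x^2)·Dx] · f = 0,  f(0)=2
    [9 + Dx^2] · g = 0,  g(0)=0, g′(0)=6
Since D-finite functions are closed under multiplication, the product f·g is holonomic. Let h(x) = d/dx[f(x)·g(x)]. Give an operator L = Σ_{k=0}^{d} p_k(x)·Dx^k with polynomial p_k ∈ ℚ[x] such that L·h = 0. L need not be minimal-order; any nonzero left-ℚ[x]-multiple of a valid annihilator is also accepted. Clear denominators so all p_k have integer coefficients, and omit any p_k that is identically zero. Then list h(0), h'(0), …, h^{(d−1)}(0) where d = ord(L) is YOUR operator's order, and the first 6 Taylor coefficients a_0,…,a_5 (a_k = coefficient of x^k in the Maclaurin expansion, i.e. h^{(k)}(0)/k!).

f: a_k = 2, 2, 10, 18, 58, 130, …
g: a_k = 0, 6, 0, -9, 0, 81/20, …
Sym-product of L_f,L_g gives L₀ (≤ ord 2).
Differentiate: ansatz ord ≤ ord L₀ ⇒ L.
L = (-33 - 162·x - 567·x^2 + 648·x^3 + 1296·x^4) + (6 + 66·x + 216·x^2 + 576·x^3)·Dx + (1 - 10·x - 31·x^2 + 72·x^3 + 144·x^4)·Dx^2  (order 2).
h: a_k = 12, 24, 126, 360, 2661/2, 18783/5, …
ICs: h(0) = 12, h′(0) = 24.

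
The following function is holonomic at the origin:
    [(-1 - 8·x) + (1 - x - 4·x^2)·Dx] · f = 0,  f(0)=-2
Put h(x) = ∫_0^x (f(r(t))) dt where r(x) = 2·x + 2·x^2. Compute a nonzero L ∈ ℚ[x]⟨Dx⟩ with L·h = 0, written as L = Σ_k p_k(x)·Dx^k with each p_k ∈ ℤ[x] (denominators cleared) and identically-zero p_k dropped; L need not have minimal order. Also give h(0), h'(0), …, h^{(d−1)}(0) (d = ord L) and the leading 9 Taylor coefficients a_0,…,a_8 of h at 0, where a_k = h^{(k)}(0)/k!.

f: a_k = -2, -2, -10, -18, -58, -130, -362, -882, -2330, …
Substitute x→r, Dx→(1/r')Dx; clear ⇒ L₀.
Integrate: L := L₀·Dx.
L = (2 + 36·x + 96·x^2 + 64·x^3)·Dx + (-1 + 2·x + 18·x^2 + 32·x^3 + 16·x^4)·Dx^2  (order 2).
h: a_k = 0, -2, -2, -44/3, -56, -280, -1384, -49680/7, -37152, …
ICs: h(0) = 0, h′(0) = -2.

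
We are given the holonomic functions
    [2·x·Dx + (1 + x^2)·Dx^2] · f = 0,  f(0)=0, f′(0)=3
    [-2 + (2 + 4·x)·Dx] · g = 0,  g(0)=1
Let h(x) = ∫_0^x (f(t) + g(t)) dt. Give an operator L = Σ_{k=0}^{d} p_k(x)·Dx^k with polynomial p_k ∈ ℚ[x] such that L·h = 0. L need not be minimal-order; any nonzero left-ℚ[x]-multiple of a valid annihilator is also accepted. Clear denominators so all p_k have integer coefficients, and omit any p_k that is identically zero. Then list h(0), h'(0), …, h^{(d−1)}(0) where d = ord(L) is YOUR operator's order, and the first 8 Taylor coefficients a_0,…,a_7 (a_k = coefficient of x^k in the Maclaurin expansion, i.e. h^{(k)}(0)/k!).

L = (-4 - 20·x + 12·x^2 + 12·x^3)·Dx^2 + (-10 - 16·x - 16·x^2 + 48·x^3 + 42·x^4)·Dx^3 + (-2 + 12·x^2 + 12·x^3 + 14·x^4 + 12·x^5)·Dx^4  (order 4).
h: a_k = 0, 1, 2, -1/6, -1/8, -1/8, 59/240, -3/16, …
ICs: h(0) = 0, h′(0) = 1, h′′(0) = 4, h′′′(0) = -1.

f: a_k = 0, 3, 0, -1, 0, 3/5, 0, -3/7, …
g: a_k = 1, 1, -1/2, 1/2, -5/8, 7/8, -21/16, 33/16, …
L₀ := lclm(L_f,L_g); ord L₀ ≤ 2+1.
∫: right-multiply L₀ by Dx.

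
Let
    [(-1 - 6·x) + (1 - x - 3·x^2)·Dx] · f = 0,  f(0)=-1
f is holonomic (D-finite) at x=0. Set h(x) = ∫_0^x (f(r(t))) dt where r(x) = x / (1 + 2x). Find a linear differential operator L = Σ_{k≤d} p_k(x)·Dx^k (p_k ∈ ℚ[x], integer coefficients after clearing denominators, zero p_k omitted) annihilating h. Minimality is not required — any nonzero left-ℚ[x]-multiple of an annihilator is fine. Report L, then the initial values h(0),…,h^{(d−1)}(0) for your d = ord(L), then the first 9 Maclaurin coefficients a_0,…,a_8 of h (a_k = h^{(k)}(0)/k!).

f: a_k = -1, -1, -4, -7, -19, -40, -97, -217, -508, …
Substitute x→r, Dx→(1/r')Dx; clear ⇒ L₀.
h=∫₀ˣh₀: take L = L₀·Dx.
L = (1 + 8·x)·Dx + (-1 - 5·x - 5·x^2 + 2·x^3)·Dx^2  (order 2).
h: a_k = 0, -1, -1/2, -2/3, 5/4, -17/5, 28/3, -185/7, 611/8, …
ICs: h(0) = 0, h′(0) = -1.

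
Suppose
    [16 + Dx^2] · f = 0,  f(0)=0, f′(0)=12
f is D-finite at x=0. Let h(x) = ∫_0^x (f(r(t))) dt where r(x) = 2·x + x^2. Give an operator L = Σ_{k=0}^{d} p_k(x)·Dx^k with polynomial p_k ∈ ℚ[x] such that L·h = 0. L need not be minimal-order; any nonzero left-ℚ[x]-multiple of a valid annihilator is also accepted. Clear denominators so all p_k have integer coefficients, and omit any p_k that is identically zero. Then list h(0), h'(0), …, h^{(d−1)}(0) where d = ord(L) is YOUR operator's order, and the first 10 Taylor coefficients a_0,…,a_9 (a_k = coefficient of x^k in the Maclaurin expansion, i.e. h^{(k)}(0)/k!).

f: a_k = 0, 12, 0, -32, 0, 128/5, 0, -1024/105, 0, 2048/945, …
Substitute x→r, Dx→(1/r')Dx; clear ⇒ L₀.
Integrate: L := L₀·Dx.
L = (64 + 192·x + 192·x^2 + 64·x^3)·Dx - Dx^2 + (1 + x)·Dx^3  (order 3).
h: a_k = 0, 0, 12, 4, -64, -384/5, 1568/15, 288, 10496/105, -50176/135, …
ICs: h(0) = 0, h′(0) = 0, h′′(0) = 24.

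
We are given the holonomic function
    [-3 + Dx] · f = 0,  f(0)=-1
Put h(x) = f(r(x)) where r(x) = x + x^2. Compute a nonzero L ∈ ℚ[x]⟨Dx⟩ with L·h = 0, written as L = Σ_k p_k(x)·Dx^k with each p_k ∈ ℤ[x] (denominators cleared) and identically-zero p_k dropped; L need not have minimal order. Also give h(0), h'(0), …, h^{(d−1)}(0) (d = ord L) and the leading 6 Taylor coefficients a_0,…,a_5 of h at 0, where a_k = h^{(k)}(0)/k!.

L = (-3 - 6·x) + Dx  (order 1).
h: a_k = -1, -3, -15/2, -27/2, -171/8, -1161/40, …
ICs: h(0) = -1.

f: a_k = -1, -3, -9/2, -9/2, -27/8, -81/40, …
h₀=f(r): pull back L_f along r ⇒ L₀.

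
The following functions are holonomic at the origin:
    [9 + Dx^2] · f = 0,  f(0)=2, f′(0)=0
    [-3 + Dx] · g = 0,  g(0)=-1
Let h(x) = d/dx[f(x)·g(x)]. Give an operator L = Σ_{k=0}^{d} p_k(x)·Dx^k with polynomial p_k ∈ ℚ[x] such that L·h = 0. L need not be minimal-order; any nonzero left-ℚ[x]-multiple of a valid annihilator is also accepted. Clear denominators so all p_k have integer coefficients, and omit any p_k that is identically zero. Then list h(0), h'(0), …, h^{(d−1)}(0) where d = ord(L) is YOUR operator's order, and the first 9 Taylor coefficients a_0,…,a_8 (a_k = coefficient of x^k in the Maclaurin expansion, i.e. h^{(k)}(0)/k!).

f: a_k = 2, 0, -9, 0, 27/4, 0, -81/40, 0, 729/2240, …
g: a_k = -1, -3, -9/2, -9/2, -27/8, -81/40, -81/80, -243/560, -729/4480, …
f·g: L₀ = L_f ⊗_s L_g, ord ≤ 2·1.
Differentiate: ansatz ord ≤ ord L₀ ⇒ L.
L = 18 - 6·Dx + Dx^2  (order 2).
h: a_k = -6, 0, 54, 108, 81, 0, -243/5, -1458/35, -2187/140, …
ICs: h(0) = -6, h′(0) = 0.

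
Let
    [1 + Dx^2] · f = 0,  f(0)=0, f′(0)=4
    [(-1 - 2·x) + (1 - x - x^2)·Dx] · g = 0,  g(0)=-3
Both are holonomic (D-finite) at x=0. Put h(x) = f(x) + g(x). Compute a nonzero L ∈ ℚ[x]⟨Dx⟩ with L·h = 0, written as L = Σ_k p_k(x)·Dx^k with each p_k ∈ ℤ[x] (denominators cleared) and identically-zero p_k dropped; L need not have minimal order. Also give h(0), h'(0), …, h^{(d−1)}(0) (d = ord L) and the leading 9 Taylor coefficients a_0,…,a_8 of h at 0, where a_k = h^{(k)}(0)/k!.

L = (-19 - 48·x - 31·x^2 - 24·x^3 - 5·x^4 - 2·x^5) + (5 - x - 4·x^2 - 7·x^3 - 6·x^4 - 3·x^5 - x^6)·Dx + (-19 - 48·x - 31·x^2 - 24·x^3 - 5·x^4 - 2·x^5)·Dx^2 + (5 - x - 4·x^2 - 7·x^3 - 6·x^4 - 3·x^5 - x^6)·Dx^3  (order 3).
h: a_k = -3, 1, -6, -29/3, -15, -719/30, -39, -79381/1260, -102, …
ICs: h(0) = -3, h′(0) = 1, h′′(0) = -12.

f: a_k = 0, 4, 0, -2/3, 0, 1/30, 0, -1/1260, 0, …
g: a_k = -3, -3, -6, -9, -15, -24, -39, -63, -102, …
Sum ⇒ L₀ = lclm(L_f,L_g) in ℚ(x)⟨Dx⟩.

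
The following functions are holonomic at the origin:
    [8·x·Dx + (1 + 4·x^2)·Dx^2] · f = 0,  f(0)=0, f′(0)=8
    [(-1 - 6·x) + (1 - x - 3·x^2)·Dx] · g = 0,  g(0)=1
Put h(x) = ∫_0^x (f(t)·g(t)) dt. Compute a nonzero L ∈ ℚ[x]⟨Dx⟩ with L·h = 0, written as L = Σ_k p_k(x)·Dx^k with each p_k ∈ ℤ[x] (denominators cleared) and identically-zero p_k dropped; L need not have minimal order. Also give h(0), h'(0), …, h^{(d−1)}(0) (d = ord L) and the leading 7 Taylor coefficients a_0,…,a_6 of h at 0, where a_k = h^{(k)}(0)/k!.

f: a_k = 0, 8, 0, -32/3, 0, 128/5, 0, …
g: a_k = 1, 1, 4, 7, 19, 40, 97, …
f·g: L₀ = L_f ⊗_s L_g, ord ≤ 2·1.
∫: right-multiply L₀ by Dx.
L = (6 + 8·x + 72·x^2)·Dx + (2 + 4·x + 16·x^2 + 72·x^3)·Dx^2 + (-1 + x - x^2 + 4·x^3 + 12·x^4)·Dx^3  (order 3).
h: a_k = 0, 0, 4, 8/3, 16/3, 136/15, 1012/45, …
ICs: h(0) = 0, h′(0) = 0, h′′(0) = 8.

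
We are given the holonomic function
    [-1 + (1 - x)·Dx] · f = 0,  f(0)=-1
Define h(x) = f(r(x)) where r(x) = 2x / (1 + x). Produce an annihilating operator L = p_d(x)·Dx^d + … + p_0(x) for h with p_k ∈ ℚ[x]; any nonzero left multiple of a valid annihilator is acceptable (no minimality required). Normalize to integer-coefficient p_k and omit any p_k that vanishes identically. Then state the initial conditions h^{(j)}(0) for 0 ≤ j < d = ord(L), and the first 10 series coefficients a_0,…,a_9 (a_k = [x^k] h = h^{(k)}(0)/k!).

f: a_k = -1, -1, -1, -1, -1, -1, -1, -1, -1, -1, …
Substitute x→r, Dx→(1/r')Dx; clear ⇒ L₀.
L = 2 + (-1 + x^2)·Dx  (order 1).
h: a_k = -1, -2, -2, -2, -2, -2, -2, -2, -2, -2, …
ICs: h(0) = -1.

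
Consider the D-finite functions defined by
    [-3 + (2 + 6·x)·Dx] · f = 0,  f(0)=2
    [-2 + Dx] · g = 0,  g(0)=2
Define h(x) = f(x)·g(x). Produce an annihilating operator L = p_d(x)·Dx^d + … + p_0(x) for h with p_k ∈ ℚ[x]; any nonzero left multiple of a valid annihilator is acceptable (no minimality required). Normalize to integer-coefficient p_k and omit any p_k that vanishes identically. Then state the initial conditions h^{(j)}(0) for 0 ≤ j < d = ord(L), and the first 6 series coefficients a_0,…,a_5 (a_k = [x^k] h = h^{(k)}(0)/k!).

L = (-7 - 12·x) + (2 + 6·x)·Dx  (order 1).
h: a_k = 4, 14, 31/2, 181/12, 241/96, 13279/960, …
ICs: h(0) = 4.

f: a_k = 2, 3, -9/4, 27/8, -405/64, 1701/128, …
g: a_k = 2, 4, 4, 8/3, 4/3, 8/15, …
Sym-product of L_f,L_g gives L₀ (≤ ord 1).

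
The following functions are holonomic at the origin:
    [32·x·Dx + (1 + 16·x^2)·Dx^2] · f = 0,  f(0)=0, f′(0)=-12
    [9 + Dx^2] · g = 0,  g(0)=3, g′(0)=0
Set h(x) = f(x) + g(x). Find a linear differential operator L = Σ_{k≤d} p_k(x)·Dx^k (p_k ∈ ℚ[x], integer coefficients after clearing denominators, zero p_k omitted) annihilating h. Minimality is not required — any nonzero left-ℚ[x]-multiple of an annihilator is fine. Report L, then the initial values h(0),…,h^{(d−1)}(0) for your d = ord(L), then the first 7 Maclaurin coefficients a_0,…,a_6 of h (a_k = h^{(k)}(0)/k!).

L = (-52704·x + 967680·x^3 + 663552·x^5)·Dx + (-207 + 13104·x^2 + 283392·x^4 + 331776·x^6)·Dx^2 + (-5856·x + 107520·x^3 + 73728·x^5)·Dx^3 + (-23 + 1456·x^2 + 31488·x^4 + 36864·x^6)·Dx^4  (order 4).
h: a_k = 3, -12, -27/2, 64, 81/8, -3072/5, -243/80, …
ICs: h(0) = 3, h′(0) = -12, h′′(0) = -27, h′′′(0) = 384.

f: a_k = 0, -12, 0, 64, 0, -3072/5, 0, …
g: a_k = 3, 0, -27/2, 0, 81/8, 0, -243/80, …
f+g: L₀ = lclm(L_f,L_g), ord ≤ 2+2.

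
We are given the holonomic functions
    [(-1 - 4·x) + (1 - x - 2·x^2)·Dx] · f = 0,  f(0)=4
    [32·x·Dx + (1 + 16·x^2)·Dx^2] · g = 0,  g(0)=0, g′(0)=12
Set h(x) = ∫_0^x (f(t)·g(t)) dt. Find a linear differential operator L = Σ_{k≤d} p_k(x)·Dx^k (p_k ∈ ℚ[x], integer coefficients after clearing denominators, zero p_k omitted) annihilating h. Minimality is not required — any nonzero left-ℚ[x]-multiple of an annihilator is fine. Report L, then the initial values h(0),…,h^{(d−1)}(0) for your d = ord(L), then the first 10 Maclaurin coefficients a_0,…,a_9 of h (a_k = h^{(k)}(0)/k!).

f: a_k = 4, 4, 12, 20, 44, 84, 172, 340, 684, 1364, …
g: a_k = 0, 12, 0, -64, 0, 3072/5, 0, -49152/7, 0, 262144/3, …
Product ⇒ symmetric product L₀, ord ≤ 2.
∫: right-multiply L₀ by Dx.
L = (4 + 32·x + 192·x^2)·Dx + (2 - 24·x + 64·x^2 + 192·x^3)·Dx^2 + (-1 + x - 14·x^2 + 16·x^3 + 32·x^4)·Dx^3  (order 3).
h: a_k = 0, 0, 24, 16, -28, -16/5, 1848/5, 10928/35, -93914/35, -13296/7, …
ICs: h(0) = 0, h′(0) = 0, h′′(0) = 48.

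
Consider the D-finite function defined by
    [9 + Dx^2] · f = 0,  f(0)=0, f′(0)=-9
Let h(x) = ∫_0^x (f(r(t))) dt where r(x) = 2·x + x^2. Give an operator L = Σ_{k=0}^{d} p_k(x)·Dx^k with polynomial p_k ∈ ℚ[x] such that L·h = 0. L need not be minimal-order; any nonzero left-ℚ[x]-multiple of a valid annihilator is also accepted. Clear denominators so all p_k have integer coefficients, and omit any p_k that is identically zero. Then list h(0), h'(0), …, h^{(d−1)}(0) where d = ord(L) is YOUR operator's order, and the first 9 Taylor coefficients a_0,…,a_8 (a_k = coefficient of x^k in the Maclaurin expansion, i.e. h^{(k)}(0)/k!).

L = (36 + 108·x + 108·x^2 + 36·x^3)·Dx - Dx^2 + (1 + x)·Dx^3  (order 3).
h: a_k = 0, 0, -9, -3, 27, 162/5, -189/10, -135/2, -5589/140, …
ICs: h(0) = 0, h′(0) = 0, h′′(0) = -18.

f: a_k = 0, -9, 0, 27/2, 0, -243/40, 0, 729/560, 0, …
f∘r: x↦r, Dx↦Dx/r' in L_f ⇒ L₀.
Integrate: L := L₀·Dx.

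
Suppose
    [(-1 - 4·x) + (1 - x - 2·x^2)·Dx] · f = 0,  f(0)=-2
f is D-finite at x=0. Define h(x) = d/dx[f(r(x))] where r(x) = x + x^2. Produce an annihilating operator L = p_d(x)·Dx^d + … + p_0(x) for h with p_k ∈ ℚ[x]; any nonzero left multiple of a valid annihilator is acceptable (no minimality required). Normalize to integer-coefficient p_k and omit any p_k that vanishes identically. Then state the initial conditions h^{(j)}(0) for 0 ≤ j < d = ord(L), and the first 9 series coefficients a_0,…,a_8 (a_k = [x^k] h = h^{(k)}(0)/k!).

L = (8 + 10·x + 30·x^2 + 40·x^3 + 20·x^4) + (-1 - x + 5·x^2 + 10·x^3 + 10·x^4 + 4·x^5)·Dx  (order 1).
h: a_k = -2, -16, -66, -232, -800, -2628, -8358, -26112, -80262, …
ICs: h(0) = -2.

f: a_k = -2, -2, -6, -10, -22, -42, -86, -170, -342, …
Substitute x→r, Dx→(1/r')Dx; clear ⇒ L₀.
Derive L from L₀ (diff closure).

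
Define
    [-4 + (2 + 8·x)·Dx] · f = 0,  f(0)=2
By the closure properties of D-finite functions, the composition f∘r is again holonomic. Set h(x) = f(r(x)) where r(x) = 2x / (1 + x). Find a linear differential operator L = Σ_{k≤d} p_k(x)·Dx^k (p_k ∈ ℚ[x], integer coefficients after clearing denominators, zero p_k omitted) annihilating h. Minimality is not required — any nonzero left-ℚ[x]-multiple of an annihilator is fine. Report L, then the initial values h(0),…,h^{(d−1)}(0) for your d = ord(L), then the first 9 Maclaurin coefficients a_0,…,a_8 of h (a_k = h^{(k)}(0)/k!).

f: a_k = 2, 4, -4, 8, -20, 56, -168, 528, -1716, …
Change of var in L_f (x↦r) gives L₀.
L = -4 + (1 + 10·x + 9·x^2)·Dx  (order 1).
h: a_k = 2, 8, -24, 104, -568, 3528, -23640, 166440, -1213560, …
ICs: h(0) = 2.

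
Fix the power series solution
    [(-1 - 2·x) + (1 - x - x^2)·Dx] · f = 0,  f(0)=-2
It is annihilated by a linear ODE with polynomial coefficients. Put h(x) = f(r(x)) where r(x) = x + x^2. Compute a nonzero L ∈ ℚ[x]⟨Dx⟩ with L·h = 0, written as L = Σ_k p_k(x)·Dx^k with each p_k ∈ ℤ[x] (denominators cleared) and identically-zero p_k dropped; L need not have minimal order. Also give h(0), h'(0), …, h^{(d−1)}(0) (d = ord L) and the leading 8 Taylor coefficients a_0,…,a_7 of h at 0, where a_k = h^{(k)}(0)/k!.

f: a_k = -2, -2, -4, -6, -10, -16, -26, -42, …
L₀ from L_f via x↦r, Dx↦r'^{-1}Dx.
L = (1 + 4·x + 6·x^2 + 4·x^3) + (-1 + x + 2·x^2 + 2·x^3 + x^4)·Dx  (order 1).
h: a_k = -2, -2, -6, -14, -32, -74, -172, -398, …
ICs: h(0) = -2.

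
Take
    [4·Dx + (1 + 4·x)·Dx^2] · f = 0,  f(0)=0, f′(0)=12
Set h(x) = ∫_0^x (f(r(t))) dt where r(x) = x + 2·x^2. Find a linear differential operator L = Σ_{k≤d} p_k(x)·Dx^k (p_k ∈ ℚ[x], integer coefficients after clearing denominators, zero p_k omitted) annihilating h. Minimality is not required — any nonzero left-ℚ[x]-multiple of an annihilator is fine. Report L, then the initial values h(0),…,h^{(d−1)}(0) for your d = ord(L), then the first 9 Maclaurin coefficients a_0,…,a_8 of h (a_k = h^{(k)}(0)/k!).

f: a_k = 0, 12, -24, 64, -192, 3072/5, -2048, 49152/7, -24576, …
Substitute x→r, Dx→(1/r')Dx; clear ⇒ L₀.
∫: right-multiply L₀ by Dx.
L = (16·x + 32·x^2)·Dx^2 + (1 + 8·x + 24·x^2 + 32·x^3)·Dx^3  (order 3).
h: a_k = 0, 0, 6, 0, -8, 96/5, -128/5, 0, 768/7, …
ICs: h(0) = 0, h′(0) = 0, h′′(0) = 12.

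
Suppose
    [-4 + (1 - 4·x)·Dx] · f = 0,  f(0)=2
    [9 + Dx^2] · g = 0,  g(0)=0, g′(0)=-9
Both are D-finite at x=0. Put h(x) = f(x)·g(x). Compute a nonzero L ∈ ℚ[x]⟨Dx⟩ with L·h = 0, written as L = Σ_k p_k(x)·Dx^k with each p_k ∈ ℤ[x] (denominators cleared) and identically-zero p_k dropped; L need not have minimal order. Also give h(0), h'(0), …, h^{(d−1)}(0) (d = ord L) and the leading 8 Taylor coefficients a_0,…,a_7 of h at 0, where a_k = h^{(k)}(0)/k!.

f: a_k = 2, 8, 32, 128, 512, 2048, 8192, 32768, …
g: a_k = 0, -9, 0, 27/2, 0, -243/40, 0, 729/560, …
f·g: L₀ = L_f ⊗_s L_g, ord ≤ 1·2.
L = (-9 + 36·x) + 8·Dx + (-1 + 4·x)·Dx^2  (order 2).
h: a_k = 0, -18, -72, -261, -1044, -83763/20, -83763/5, -18762183/280, …
ICs: h(0) = 0, h′(0) = -18.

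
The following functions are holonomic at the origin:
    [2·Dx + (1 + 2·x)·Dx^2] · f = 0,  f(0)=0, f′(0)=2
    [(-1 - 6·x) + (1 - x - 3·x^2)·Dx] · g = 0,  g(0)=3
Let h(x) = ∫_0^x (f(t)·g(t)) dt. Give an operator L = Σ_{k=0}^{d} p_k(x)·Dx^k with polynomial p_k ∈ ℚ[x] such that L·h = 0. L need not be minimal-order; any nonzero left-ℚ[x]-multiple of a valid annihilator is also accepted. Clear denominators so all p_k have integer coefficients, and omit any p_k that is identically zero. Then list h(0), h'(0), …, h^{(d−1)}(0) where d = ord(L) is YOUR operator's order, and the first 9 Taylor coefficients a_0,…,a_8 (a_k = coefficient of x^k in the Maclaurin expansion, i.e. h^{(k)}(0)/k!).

L = (8 + 24·x)·Dx + (18·x + 30·x^2)·Dx^2 + (-1 - x + 5·x^2 + 6·x^3)·Dx^3  (order 3).
h: a_k = 0, 0, 3, 0, 13/2, 14/5, 278/15, 606/35, 8919/140, …
ICs: h(0) = 0, h′(0) = 0, h′′(0) = 6.

f: a_k = 0, 2, -2, 8/3, -4, 32/5, -32/3, 128/7, -32, …
g: a_k = 3, 3, 12, 21, 57, 120, 291, 651, 1524, …
h₀=f·g: eliminate ⇒ L₀, order ≤ 2·1.
h=∫₀ˣh₀: take L = L₀·Dx.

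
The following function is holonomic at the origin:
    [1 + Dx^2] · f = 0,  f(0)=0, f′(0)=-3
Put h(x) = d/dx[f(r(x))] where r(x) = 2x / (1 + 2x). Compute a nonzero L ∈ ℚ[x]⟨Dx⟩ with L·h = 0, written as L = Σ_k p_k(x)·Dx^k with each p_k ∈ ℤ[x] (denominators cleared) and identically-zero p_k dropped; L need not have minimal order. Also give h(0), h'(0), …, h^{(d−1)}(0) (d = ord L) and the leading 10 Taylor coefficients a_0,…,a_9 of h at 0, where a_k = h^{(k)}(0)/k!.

L = (28 + 96·x + 96·x^2) + (12 + 72·x + 144·x^2 + 96·x^3)·Dx + (1 + 8·x + 24·x^2 + 32·x^3 + 16·x^4)·Dx^2  (order 2).
h: a_k = -6, 24, -60, 96, -4, -720, 55448/15, -203648/15, 896716/21, -2558960/21, …
ICs: h(0) = -6, h′(0) = 24.

f: a_k = 0, -3, 0, 1/2, 0, -1/40, 0, 1/1680, 0, -1/120960, …
Substitute x→r, Dx→(1/r')Dx; clear ⇒ L₀.
Differentiate: ansatz ord ≤ ord L₀ ⇒ L.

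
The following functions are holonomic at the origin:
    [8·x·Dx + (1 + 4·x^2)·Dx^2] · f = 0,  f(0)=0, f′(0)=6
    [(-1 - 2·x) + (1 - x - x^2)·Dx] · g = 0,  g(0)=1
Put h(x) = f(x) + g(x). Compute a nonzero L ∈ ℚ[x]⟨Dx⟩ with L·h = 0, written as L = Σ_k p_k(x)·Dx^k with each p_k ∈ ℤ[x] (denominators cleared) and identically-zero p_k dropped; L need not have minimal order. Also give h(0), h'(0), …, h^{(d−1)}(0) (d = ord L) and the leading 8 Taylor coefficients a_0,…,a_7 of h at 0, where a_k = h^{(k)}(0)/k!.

f: a_k = 0, 6, 0, -8, 0, 96/5, 0, -384/7, …
g: a_k = 1, 1, 2, 3, 5, 8, 13, 21, …
h₀=f+g: left-lcm gives L₀, ord ≤ 3.
L = (16 - 64·x - 400·x^2 - 576·x^3 - 696·x^4 - 96·x^6)·Dx + (-13 - 24·x - 22·x^2 - 204·x^3 - 548·x^4 - 488·x^5 - 48·x^6 - 96·x^7)·Dx^2 + (2 + 5·x + 14·x^2 - 2·x^3 + 13·x^4 - 92·x^5 - 48·x^6 - 16·x^7 - 16·x^8)·Dx^3  (order 3).
h: a_k = 1, 7, 2, -5, 5, 136/5, 13, -237/7, …
ICs: h(0) = 1, h′(0) = 7, h′′(0) = 4.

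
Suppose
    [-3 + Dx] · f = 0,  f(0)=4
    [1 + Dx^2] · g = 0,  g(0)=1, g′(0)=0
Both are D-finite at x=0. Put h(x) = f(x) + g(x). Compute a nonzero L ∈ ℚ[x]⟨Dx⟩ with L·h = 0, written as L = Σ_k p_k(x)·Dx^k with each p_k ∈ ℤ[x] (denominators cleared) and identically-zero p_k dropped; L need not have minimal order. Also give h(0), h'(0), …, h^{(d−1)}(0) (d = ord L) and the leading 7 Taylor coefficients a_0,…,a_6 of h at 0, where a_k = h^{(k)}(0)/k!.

L = -3 + Dx - 3·Dx^2 + Dx^3  (order 3).
h: a_k = 5, 12, 35/2, 18, 325/24, 81/10, 583/144, …
ICs: h(0) = 5, h′(0) = 12, h′′(0) = 35.

f: a_k = 4, 12, 18, 18, 27/2, 81/10, 81/20, …
g: a_k = 1, 0, -1/2, 0, 1/24, 0, -1/720, …
Weyl lclm of L_f,L_g ⇒ L₀ (ord ≤ 3).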